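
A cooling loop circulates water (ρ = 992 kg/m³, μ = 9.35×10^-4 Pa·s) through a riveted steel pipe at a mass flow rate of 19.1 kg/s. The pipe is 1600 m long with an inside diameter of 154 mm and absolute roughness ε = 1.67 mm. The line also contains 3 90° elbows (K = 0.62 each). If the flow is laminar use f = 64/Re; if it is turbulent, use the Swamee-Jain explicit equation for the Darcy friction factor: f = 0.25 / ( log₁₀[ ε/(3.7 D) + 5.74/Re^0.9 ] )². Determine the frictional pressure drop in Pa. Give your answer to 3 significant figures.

A = πD²/4 = π(0.154)²/4 = 0.01863 m²; mean velocity V = ṁ/(ρA) = 19.1/(992 · 0.01863) = 1.034 m/s.
Reynolds number Re = ρVD/μ = 992 · 1.034 · 0.154 / 0.000935 = 1.689e+05.
Re > 4000 → turbulent. Relative roughness ε/D = 0.00167/0.154 = 0.0108. Swamee-Jain: f = 0.25/(log₁₀[0.0108/3.7 + 5.74/1.689e+05^0.9])² = 0.25/(log₁₀[0.00293 + 0.000113])² = 0.25/(-2.517)² = 0.03948.
Total minor-loss coefficient ΣK = 3·0.62 = 1.86.
ΔP = [f·L/D + ΣK]·(ρV²/2) = [0.03948·1600/0.154 + 1.86]·(992·1.034²/2) = [410.1 + 1.86]·530 = 2.184e+05 Pa.

ΔP ≈ 218000 Pa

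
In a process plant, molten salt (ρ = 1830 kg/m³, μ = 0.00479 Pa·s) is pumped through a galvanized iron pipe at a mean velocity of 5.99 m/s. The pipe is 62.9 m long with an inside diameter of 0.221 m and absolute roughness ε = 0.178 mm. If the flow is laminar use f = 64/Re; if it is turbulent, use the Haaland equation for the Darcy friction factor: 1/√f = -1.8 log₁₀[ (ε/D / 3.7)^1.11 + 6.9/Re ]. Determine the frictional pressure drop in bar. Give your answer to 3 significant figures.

Reynolds number Re = ρVD/μ = 1830 · 5.99 · 0.221 / 0.00479 = 5.057e+05.
Re > 4000 → turbulent. Relative roughness ε/D = 0.000178/0.221 = 0.000805. Haaland: 1/√f = -1.8 log₁₀[(0.000805/3.7)^1.11 + 6.9/5.057e+05] = -1.8 log₁₀[8.61e-05 + 1.36e-05] = 7.202, so f = 0.01928.
Darcy-Weisbach: ΔP = f(L/D)(ρV²/2) = 0.01928·(62.9/0.221)·(1830·5.99²/2) = 0.01928·284.6·3.283e+04 = 1.801e+05 Pa.
ΔP = 1.801e+05 Pa = 1.80 bar.

ΔP ≈ 1.80 bar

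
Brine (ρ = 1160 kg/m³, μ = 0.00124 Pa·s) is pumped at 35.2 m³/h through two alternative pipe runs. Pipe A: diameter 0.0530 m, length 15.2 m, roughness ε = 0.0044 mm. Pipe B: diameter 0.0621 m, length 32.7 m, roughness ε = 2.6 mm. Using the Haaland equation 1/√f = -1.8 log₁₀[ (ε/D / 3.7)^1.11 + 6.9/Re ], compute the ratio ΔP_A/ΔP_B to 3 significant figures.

ΔP_A/ΔP_B ≈ 0.245

Pipe A: V = Q/A = 0.009778/0.002206 = 4.432 m/s; Re = 2.197e+05; ε/D = 8.3e-05; Haaland → f = 0.01582; ΔP_A = f(L/D)(ρV²/2) = 5.17e+04 Pa.
Pipe B: V = Q/A = 0.009778/0.003029 = 3.228 m/s; Re = 1.875e+05; ε/D = 0.0419; Haaland → f = 0.06627; ΔP_B = f(L/D)(ρV²/2) = 2.109e+05 Pa.
ΔP_A/ΔP_B = 5.17e+04/2.109e+05 = 0.245.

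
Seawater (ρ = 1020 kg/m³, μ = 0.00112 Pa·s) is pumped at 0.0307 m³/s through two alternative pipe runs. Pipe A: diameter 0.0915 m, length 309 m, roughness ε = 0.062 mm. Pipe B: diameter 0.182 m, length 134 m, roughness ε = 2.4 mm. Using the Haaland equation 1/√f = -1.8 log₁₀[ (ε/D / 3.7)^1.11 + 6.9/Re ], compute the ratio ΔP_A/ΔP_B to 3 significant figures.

ΔP_A/ΔP_B ≈ 32.1

Pipe A: V = Q/A = 0.0307/0.006576 = 4.669 m/s; Re = 3.891e+05; ε/D = 0.000678; Haaland → f = 0.0188; ΔP_A = f(L/D)(ρV²/2) = 7.059e+05 Pa.
Pipe B: V = Q/A = 0.0307/0.02602 = 1.18 m/s; Re = 1.956e+05; ε/D = 0.0132; Haaland → f = 0.04204; ΔP_B = f(L/D)(ρV²/2) = 2.198e+04 Pa.
ΔP_A/ΔP_B = 7.059e+05/2.198e+04 = 32.1.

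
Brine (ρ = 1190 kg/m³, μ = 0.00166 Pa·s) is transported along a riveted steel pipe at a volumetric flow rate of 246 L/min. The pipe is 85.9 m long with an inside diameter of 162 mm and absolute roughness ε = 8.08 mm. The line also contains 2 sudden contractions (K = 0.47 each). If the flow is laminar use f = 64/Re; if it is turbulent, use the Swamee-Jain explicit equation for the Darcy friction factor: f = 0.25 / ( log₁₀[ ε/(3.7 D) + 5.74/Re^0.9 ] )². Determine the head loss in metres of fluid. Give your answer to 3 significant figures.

Q = 246 L/min = 246/60000 = 0.0041 m³/s.
Cross-sectional area A = πD²/4 = π(0.162)²/4 = 0.02061 m²; mean velocity V = Q/A = 0.0041/0.02061 = 0.1989 m/s.
Reynolds number Re = ρVD/μ = 1190 · 0.1989 · 0.162 / 0.00166 = 2.31e+04.
Re > 4000 → turbulent. Relative roughness ε/D = 0.00808/0.162 = 0.0499. Swamee-Jain: f = 0.25/(log₁₀[0.0499/3.7 + 5.74/2.31e+04^0.9])² = 0.25/(log₁₀[0.0135 + 0.000679])² = 0.25/(-1.849)² = 0.07313.
Total minor-loss coefficient ΣK = 2·0.47 = 0.94.
ΔP = [f·L/D + ΣK]·(ρV²/2) = [0.07313·85.9/0.162 + 0.94]·(1190·0.1989²/2) = [38.78 + 0.94]·23.54 = 935 Pa.
Head loss h_f = ΔP/(ρg) = 935/(1190·9.81) = 0.0801 m.

h_f ≈ 0.0801 m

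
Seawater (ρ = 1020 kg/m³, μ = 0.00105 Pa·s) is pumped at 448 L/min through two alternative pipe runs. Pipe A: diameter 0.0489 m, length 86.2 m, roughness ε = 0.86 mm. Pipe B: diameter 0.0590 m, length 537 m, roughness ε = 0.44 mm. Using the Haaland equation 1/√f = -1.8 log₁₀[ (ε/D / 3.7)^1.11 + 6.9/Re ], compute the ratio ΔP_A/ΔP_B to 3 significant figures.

Pipe A: V = Q/A = 0.007467/0.001878 = 3.976 m/s; Re = 1.889e+05; ε/D = 0.0176; Haaland → f = 0.04664; ΔP_A = f(L/D)(ρV²/2) = 6.627e+05 Pa.
Pipe B: V = Q/A = 0.007467/0.002734 = 2.731 m/s; Re = 1.565e+05; ε/D = 0.00746; Haaland → f = 0.0349; ΔP_B = f(L/D)(ρV²/2) = 1.208e+06 Pa.
ΔP_A/ΔP_B = 6.627e+05/1.208e+06 = 0.548.

ΔP_A/ΔP_B ≈ 0.548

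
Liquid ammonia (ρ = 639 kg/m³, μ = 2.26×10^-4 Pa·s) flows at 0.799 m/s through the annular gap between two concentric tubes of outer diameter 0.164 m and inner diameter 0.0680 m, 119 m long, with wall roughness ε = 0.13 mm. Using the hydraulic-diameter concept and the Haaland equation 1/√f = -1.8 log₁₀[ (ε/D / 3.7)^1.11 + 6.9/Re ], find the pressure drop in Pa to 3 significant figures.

Hydraulic diameter D_h = 4A/P = D_o - D_i = 0.164 - 0.068 = 0.096 m.
Re = ρVD_h/μ = 639·0.799·0.096/0.000226 = 2.169e+05.
ε/D_h = 0.00013/0.096 = 0.00135; Haaland gives 1/√f = -1.8 log₁₀[0.000153+3.18e-05] = 6.719, so f = 0.02215.
ΔP = f(L/D_h)(ρV²/2) = 0.02215·119/0.096·204 = 5601 Pa.

ΔP ≈ 5600 Pa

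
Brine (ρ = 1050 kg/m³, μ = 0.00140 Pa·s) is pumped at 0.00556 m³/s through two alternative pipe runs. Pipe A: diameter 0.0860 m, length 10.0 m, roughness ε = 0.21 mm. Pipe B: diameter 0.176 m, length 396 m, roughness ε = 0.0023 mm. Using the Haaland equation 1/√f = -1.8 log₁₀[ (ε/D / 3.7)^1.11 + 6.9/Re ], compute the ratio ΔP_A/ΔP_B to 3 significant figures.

ΔP_A/ΔP_B ≈ 1.04

Pipe A: V = Q/A = 0.00556/0.005809 = 0.9572 m/s; Re = 6.174e+04; ε/D = 0.00244; Haaland → f = 0.02684; ΔP_A = f(L/D)(ρV²/2) = 1501 Pa.
Pipe B: V = Q/A = 0.00556/0.02433 = 0.2285 m/s; Re = 3.017e+04; ε/D = 1.31e-05; Haaland → f = 0.02331; ΔP_B = f(L/D)(ρV²/2) = 1438 Pa.
ΔP_A/ΔP_B = 1501/1438 = 1.04.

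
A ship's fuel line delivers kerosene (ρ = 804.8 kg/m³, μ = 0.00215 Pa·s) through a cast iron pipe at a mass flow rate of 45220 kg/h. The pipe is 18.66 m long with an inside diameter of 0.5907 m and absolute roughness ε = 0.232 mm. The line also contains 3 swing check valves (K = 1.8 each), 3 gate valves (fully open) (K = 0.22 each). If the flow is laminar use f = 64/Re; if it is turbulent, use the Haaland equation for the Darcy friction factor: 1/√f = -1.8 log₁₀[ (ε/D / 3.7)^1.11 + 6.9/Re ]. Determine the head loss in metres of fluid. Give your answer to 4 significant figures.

h_f ≈ 0.001156 m

ṁ = 45220 kg/h = 45220/3600 = 12.56 kg/s.
A = πD²/4 = π(0.5907)²/4 = 0.274 m²; mean velocity V = ṁ/(ρA) = 12.56/(804.8 · 0.274) = 0.05695 m/s.
Reynolds number Re = ρVD/μ = 804.8 · 0.05695 · 0.5907 / 0.00215 = 1.259e+04.
Re > 4000 → turbulent. Relative roughness ε/D = 0.000232/0.5907 = 0.000393. Haaland: 1/√f = -1.8 log₁₀[(0.000393/3.7)^1.11 + 6.9/1.259e+04] = -1.8 log₁₀[3.88e-05 + 0.000548] = 5.817, so f = 0.02955.
Total minor-loss coefficient ΣK = 3·1.8 + 3·0.22 = 6.06.
ΔP = [f·L/D + ΣK]·(ρV²/2) = [0.02955·18.66/0.5907 + 6.06]·(804.8·0.05695²/2) = [0.9336 + 6.06]·1.305 = 9.128 Pa.
Head loss h_f = ΔP/(ρg) = 9.128/(804.8·9.81) = 0.001156 m.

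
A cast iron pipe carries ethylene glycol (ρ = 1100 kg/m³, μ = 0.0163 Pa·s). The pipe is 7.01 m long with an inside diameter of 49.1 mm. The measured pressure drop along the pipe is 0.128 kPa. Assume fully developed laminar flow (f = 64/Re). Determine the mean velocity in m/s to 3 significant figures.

For laminar flow, f = 64/Re with Re = ρVD/μ, so Darcy-Weisbach reduces to ΔP = 32μLV/D². Solving for V: V = ΔP·D²/(32μL) = 128·(0.0491)²/(32·0.0163·7.01) = 0.0844 m/s.
Check: Re = ρVD/μ = 1100·0.0844·0.0491/0.0163 = 279.6 < 2300, so the laminar assumption holds.

V ≈ 0.0844 m/s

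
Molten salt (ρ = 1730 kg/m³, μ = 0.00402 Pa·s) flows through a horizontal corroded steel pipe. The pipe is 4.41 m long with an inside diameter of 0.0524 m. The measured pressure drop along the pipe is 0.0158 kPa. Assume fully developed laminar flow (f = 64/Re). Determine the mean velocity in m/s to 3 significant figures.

V ≈ 0.0765 m/s

For laminar flow, f = 64/Re with Re = ρVD/μ, so Darcy-Weisbach reduces to ΔP = 32μLV/D². Solving for V: V = ΔP·D²/(32μL) = 15.8·(0.0524)²/(32·0.00402·4.41) = 0.07647 m/s.
Check: Re = ρVD/μ = 1730·0.07647·0.0524/0.00402 = 1724 < 2300, so the laminar assumption holds.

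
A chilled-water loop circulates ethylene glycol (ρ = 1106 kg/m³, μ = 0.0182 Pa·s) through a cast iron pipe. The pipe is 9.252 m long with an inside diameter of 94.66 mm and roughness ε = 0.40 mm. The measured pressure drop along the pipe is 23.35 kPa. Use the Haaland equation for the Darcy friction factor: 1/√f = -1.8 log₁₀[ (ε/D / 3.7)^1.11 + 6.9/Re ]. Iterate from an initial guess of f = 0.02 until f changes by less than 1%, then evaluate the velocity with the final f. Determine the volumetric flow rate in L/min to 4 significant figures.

Q ≈ 1528 L/min

Rearranging Darcy-Weisbach: V = √(2·ΔP·D/(f·L·ρ)). With ε/D = 0.0004/0.09466 = 0.00423, iterate starting from f = 0.02:
  f = 0.02 → V = √(2·2.335e+04·0.09466/(0.02·9.252·1106)) = 4.648 m/s; Re = ρVD/μ = 2.674e+04; f → 0.03218
  f = 0.03218 → V = 3.664 m/s; Re = 2.108e+04; f → 0.03295
  f = 0.03295 → V = 3.621 m/s; Re = 2.083e+04; f → 0.03299
Converged (Δf/f < 1%). With the final f = 0.03299: V = √(2·2.335e+04·0.09466/(0.03299·9.252·1106)) = 3.619 m/s.
Q = V·A = 3.619·(π/4·0.09466²) = 0.02547 m³/s = 1528 L/min.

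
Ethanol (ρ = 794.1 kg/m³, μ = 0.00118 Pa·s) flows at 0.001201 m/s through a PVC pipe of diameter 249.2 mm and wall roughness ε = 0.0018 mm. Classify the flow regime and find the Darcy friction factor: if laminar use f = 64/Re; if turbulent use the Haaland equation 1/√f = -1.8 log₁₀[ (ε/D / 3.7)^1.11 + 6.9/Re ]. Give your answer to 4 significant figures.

Re = ρVD/μ = 794.1·0.001201·0.2492/0.00118 = 201.4.
Re < 2300 → laminar, so f = 64/Re = 0.3178 (roughness is irrelevant in laminar flow).

f ≈ 0.3178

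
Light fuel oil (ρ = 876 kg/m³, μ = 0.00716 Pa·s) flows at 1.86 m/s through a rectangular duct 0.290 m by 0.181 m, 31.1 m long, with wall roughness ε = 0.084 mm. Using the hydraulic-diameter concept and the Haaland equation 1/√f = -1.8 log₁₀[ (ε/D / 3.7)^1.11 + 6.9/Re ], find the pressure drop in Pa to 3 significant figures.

Hydraulic diameter D_h = 4A/P = 4·(0.29·0.181)/(2·(0.29+0.181)) = 0.21/0.942 = 0.2229 m.
Re = ρVD_h/μ = 876·1.86·0.2229/0.00716 = 5.072e+04.
ε/D_h = 8.4e-05/0.2229 = 0.000377; Haaland gives 1/√f = -1.8 log₁₀[3.71e-05+0.000136] = 6.771, so f = 0.02181.
ΔP = f(L/D_h)(ρV²/2) = 0.02181·31.1/0.2229·1515 = 4612 Pa.

ΔP ≈ 4610 Pa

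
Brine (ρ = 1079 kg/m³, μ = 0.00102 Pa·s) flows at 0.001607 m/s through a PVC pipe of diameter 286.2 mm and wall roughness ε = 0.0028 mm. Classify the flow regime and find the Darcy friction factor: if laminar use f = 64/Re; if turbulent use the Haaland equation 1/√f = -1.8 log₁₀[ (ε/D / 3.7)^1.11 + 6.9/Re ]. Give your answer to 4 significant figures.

f ≈ 0.1315

Re = ρVD/μ = 1079·0.001607·0.2862/0.00102 = 486.5.
Re < 2300 → laminar, so f = 64/Re = 0.1315 (roughness is irrelevant in laminar flow).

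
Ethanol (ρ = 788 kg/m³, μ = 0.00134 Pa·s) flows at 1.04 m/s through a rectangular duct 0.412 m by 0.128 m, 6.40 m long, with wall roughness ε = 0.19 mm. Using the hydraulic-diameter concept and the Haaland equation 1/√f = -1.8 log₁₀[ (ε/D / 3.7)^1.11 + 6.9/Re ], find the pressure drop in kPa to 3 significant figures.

ΔP ≈ 0.301 kPa

Hydraulic diameter D_h = 4A/P = 4·(0.412·0.128)/(2·(0.412+0.128)) = 0.2109/1.08 = 0.1953 m.
Re = ρVD_h/μ = 788·1.04·0.1953/0.00134 = 1.195e+05.
ε/D_h = 0.00019/0.1953 = 0.000973; Haaland gives 1/√f = -1.8 log₁₀[0.000106+5.78e-05] = 6.814, so f = 0.02154.
ΔP = f(L/D_h)(ρV²/2) = 0.02154·6.4/0.1953·426.2 = 300.8 Pa.
ΔP = 0.301 kPa.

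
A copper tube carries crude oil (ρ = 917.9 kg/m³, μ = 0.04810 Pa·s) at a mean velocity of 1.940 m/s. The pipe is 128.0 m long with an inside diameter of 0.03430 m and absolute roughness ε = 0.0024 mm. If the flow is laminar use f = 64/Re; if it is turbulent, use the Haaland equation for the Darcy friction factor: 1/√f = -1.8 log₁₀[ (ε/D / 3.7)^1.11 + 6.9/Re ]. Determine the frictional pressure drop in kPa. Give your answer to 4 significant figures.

Reynolds number Re = ρVD/μ = 917.9 · 1.94 · 0.0343 / 0.0481 = 1270.
Re < 2300 → laminar flow, so f = 64/Re = 64/1270 = 0.0504 (the turbulent correlation is not needed).
Darcy-Weisbach: ΔP = f(L/D)(ρV²/2) = 0.0504·(128/0.0343)·(917.9·1.94²/2) = 0.0504·3732·1727 = 3.249e+05 Pa.
ΔP = 3.249e+05 Pa = 324.9 kPa.

ΔP ≈ 324.9 kPa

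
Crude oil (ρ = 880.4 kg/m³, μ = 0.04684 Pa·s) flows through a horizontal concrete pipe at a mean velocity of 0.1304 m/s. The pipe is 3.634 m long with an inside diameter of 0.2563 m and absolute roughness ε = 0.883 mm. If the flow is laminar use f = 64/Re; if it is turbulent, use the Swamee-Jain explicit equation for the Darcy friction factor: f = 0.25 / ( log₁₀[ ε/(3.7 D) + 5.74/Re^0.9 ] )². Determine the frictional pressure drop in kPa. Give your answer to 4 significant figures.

ΔP ≈ 0.01081 kPa

Reynolds number Re = ρVD/μ = 880.4 · 0.1304 · 0.2563 / 0.0468 = 628.2.
Re < 2300 → laminar flow, so f = 64/Re = 64/628.2 = 0.1019 (the turbulent correlation is not needed).
Darcy-Weisbach: ΔP = f(L/D)(ρV²/2) = 0.1019·(3.634/0.2563)·(880.4·0.1304²/2) = 0.1019·14.18·7.485 = 10.81 Pa.
ΔP = 10.81 Pa = 0.01081 kPa.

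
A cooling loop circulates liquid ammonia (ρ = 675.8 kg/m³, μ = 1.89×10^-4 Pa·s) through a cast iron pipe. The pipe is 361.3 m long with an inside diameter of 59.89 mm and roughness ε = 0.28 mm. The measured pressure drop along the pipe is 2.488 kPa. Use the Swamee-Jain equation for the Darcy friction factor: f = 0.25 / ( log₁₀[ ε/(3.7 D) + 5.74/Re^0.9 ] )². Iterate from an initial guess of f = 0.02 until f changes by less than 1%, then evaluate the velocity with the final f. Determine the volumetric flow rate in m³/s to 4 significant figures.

Q ≈ 5.470×10^-4 m³/s

Rearranging Darcy-Weisbach: V = √(2·ΔP·D/(f·L·ρ)). With ε/D = 0.00028/0.05989 = 0.00468, iterate starting from f = 0.02:
  f = 0.02 → V = √(2·2488·0.05989/(0.02·361.3·675.8)) = 0.247 m/s; Re = ρVD/μ = 5.29e+04; f → 0.03189
  f = 0.03189 → V = 0.1956 m/s; Re = 4.189e+04; f → 0.03236
  f = 0.03236 → V = 0.1942 m/s; Re = 4.159e+04; f → 0.03237
Converged (Δf/f < 1%). With the final f = 0.03237: V = √(2·2488·0.05989/(0.03237·361.3·675.8)) = 0.1942 m/s.
Q = V·A = 0.1942·(π/4·0.05989²) = 0.000547 m³/s = 5.470×10^-4 m³/s.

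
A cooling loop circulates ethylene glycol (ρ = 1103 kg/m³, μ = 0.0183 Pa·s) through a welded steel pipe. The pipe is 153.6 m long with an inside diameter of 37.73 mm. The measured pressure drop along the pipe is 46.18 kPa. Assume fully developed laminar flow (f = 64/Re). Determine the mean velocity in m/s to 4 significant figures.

For laminar flow, f = 64/Re with Re = ρVD/μ, so Darcy-Weisbach reduces to ΔP = 32μLV/D². Solving for V: V = ΔP·D²/(32μL) = 4.618e+04·(0.03773)²/(32·0.0183·153.6) = 0.7309 m/s.
Check: Re = ρVD/μ = 1103·0.7309·0.03773/0.0183 = 1662 < 2300, so the laminar assumption holds.

V ≈ 0.7309 m/s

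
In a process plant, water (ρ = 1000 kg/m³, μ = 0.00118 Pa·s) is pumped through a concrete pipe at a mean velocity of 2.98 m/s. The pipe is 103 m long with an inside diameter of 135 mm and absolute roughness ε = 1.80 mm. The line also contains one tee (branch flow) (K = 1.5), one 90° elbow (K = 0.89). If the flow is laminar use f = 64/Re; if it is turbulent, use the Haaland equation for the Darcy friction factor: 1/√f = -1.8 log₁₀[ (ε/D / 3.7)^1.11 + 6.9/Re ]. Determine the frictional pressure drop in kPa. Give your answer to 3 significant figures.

Reynolds number Re = ρVD/μ = 1000 · 2.98 · 0.135 / 0.00118 = 3.409e+05.
Re > 4000 → turbulent. Relative roughness ε/D = 0.0018/0.135 = 0.0133. Haaland: 1/√f = -1.8 log₁₀[(0.0133/3.7)^1.11 + 6.9/3.409e+05] = -1.8 log₁₀[0.00194 + 2.02e-05] = 4.874, so f = 0.0421.
Total minor-loss coefficient ΣK = 1·1.5 + 1·0.89 = 2.39.
ΔP = [f·L/D + ΣK]·(ρV²/2) = [0.0421·103/0.135 + 2.39]·(1000·2.98²/2) = [32.12 + 2.39]·4440 = 1.532e+05 Pa.
ΔP = 1.532e+05 Pa = 153 kPa.

ΔP ≈ 153 kPa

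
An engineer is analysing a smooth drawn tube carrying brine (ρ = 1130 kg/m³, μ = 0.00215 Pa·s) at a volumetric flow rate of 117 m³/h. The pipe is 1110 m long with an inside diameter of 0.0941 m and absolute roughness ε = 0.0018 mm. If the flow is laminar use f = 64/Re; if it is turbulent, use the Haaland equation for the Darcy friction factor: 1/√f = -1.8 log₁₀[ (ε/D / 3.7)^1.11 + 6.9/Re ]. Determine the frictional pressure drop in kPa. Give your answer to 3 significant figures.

Q = 117 m³/h = 117/3600 = 0.0325 m³/s.
Cross-sectional area A = πD²/4 = π(0.0941)²/4 = 0.006955 m²; mean velocity V = Q/A = 0.0325/0.006955 = 4.673 m/s.
Reynolds number Re = ρVD/μ = 1130 · 4.673 · 0.0941 / 0.00215 = 2.311e+05.
Re > 4000 → turbulent. Relative roughness ε/D = 1.8e-06/0.0941 = 1.91e-05. Haaland: 1/√f = -1.8 log₁₀[(1.91e-05/3.7)^1.11 + 6.9/2.311e+05] = -1.8 log₁₀[1.36e-06 + 2.99e-05] = 8.11, so f = 0.0152.
Darcy-Weisbach: ΔP = f(L/D)(ρV²/2) = 0.0152·(1110/0.0941)·(1130·4.673²/2) = 0.0152·1.18e+04·1.234e+04 = 2.213e+06 Pa.
ΔP = 2.213e+06 Pa = 2210 kPa.

ΔP ≈ 2210 kPa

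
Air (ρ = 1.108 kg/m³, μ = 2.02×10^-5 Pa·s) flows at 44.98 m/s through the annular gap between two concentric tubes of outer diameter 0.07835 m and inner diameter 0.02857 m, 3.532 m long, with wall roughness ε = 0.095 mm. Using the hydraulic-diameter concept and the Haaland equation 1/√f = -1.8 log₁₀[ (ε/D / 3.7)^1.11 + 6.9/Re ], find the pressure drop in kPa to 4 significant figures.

Hydraulic diameter D_h = 4A/P = D_o - D_i = 0.07835 - 0.02857 = 0.04978 m.
Re = ρVD_h/μ = 1.108·44.98·0.04978/2.02e-05 = 1.228e+05.
ε/D_h = 9.5e-05/0.04978 = 0.00191; Haaland gives 1/√f = -1.8 log₁₀[0.000224+5.62e-05] = 6.394, so f = 0.02446.
ΔP = f(L/D_h)(ρV²/2) = 0.02446·3.532/0.04978·1121 = 1945 Pa.
ΔP = 1.945 kPa.

ΔP ≈ 1.945 kPa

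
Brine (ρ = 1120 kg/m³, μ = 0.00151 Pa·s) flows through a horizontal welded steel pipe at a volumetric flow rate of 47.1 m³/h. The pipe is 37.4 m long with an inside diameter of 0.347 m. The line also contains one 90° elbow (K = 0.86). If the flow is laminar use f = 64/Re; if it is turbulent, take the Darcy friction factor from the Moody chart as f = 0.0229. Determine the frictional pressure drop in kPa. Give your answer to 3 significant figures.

Q = 47.1 m³/h = 47.1/3600 = 0.01308 m³/s.
Cross-sectional area A = πD²/4 = π(0.347)²/4 = 0.09457 m²; mean velocity V = Q/A = 0.01308/0.09457 = 0.1383 m/s.
Reynolds number Re = ρVD/μ = 1120 · 0.1383 · 0.347 / 0.00151 = 3.561e+04.
Re > 4000 → turbulent; use the Moody-chart value f = 0.0229.
Total minor-loss coefficient ΣK = 1·0.86 = 0.86.
ΔP = [f·L/D + ΣK]·(ρV²/2) = [0.0229·37.4/0.347 + 0.86]·(1120·0.1383²/2) = [2.468 + 0.86]·10.72 = 35.67 Pa.
ΔP = 35.67 Pa = 0.0357 kPa.

ΔP ≈ 0.0357 kPa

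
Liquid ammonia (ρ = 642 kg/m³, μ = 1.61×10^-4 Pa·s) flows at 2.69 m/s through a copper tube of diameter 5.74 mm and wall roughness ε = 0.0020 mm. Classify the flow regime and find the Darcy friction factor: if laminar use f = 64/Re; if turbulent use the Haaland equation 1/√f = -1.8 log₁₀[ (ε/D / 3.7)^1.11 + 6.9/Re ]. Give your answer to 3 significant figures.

f ≈ 0.0210

Re = ρVD/μ = 642·2.69·0.00574/0.000161 = 6.157e+04.
Re > 4000 → turbulent. ε/D = 2e-06/0.00574 = 0.000348; Haaland: 1/√f = -1.8 log₁₀[3.4e-05 + 0.000112] = 6.904, so f = 0.02098.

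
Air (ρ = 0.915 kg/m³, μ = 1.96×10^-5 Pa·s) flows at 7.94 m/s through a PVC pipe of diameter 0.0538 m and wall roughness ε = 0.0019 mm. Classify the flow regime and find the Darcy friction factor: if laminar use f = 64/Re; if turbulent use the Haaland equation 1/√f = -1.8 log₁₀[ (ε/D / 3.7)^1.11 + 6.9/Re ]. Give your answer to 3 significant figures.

f ≈ 0.0258

Re = ρVD/μ = 0.915·7.94·0.0538/1.96e-05 = 1.994e+04.
Re > 4000 → turbulent. ε/D = 1.9e-06/0.0538 = 3.53e-05; Haaland: 1/√f = -1.8 log₁₀[2.68e-06 + 0.000346] = 6.224, so f = 0.02582.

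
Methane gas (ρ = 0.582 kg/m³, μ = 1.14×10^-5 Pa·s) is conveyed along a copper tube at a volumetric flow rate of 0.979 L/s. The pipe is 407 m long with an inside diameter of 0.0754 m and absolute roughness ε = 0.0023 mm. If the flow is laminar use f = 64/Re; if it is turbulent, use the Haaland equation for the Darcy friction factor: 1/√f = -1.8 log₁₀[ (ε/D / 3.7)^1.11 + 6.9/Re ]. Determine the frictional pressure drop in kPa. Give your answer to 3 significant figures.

ΔP ≈ 0.00573 kPa

Q = 0.979 L/s = 0.979/1000 = 0.000979 m³/s.
Cross-sectional area A = πD²/4 = π(0.0754)²/4 = 0.004465 m²; mean velocity V = Q/A = 0.000979/0.004465 = 0.2193 m/s.
Reynolds number Re = ρVD/μ = 0.582 · 0.2193 · 0.0754 / 1.14e-05 = 844.
Re < 2300 → laminar flow, so f = 64/Re = 64/844 = 0.07583 (the turbulent correlation is not needed).
Darcy-Weisbach: ΔP = f(L/D)(ρV²/2) = 0.07583·(407/0.0754)·(0.582·0.2193²/2) = 0.07583·5398·0.01399 = 5.726 Pa.
ΔP = 5.726 Pa = 0.00573 kPa.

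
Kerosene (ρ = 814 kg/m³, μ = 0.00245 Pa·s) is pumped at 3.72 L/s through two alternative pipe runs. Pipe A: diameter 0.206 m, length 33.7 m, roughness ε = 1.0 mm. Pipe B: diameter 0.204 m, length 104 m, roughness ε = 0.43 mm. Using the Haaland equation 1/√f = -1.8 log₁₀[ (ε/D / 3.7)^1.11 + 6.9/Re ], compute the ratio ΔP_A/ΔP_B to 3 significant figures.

Pipe A: V = Q/A = 0.00372/0.03333 = 0.1116 m/s; Re = 7639; ε/D = 0.00485; Haaland → f = 0.03898; ΔP_A = f(L/D)(ρV²/2) = 32.34 Pa.
Pipe B: V = Q/A = 0.00372/0.03269 = 0.1138 m/s; Re = 7714; ε/D = 0.00211; Haaland → f = 0.03568; ΔP_B = f(L/D)(ρV²/2) = 95.89 Pa.
ΔP_A/ΔP_B = 32.34/95.89 = 0.337.

ΔP_A/ΔP_B ≈ 0.337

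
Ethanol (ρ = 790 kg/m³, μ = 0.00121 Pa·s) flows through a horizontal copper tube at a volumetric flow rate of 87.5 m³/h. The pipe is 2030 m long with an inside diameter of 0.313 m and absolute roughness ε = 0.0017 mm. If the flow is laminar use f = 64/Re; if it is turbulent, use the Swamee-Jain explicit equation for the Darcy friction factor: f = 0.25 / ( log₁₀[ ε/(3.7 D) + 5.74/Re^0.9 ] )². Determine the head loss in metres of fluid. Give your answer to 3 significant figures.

h_f ≈ 0.648 m

Q = 87.5 m³/h = 87.5/3600 = 0.02431 m³/s.
Cross-sectional area A = πD²/4 = π(0.313)²/4 = 0.07694 m²; mean velocity V = Q/A = 0.02431/0.07694 = 0.3159 m/s.
Reynolds number Re = ρVD/μ = 790 · 0.3159 · 0.313 / 0.00121 = 6.455e+04.
Re > 4000 → turbulent. Relative roughness ε/D = 1.7e-06/0.313 = 5.43e-06. Swamee-Jain: f = 0.25/(log₁₀[5.43e-06/3.7 + 5.74/6.455e+04^0.9])² = 0.25/(log₁₀[1.47e-06 + 0.000269])² = 0.25/(-3.568)² = 0.01964.
Darcy-Weisbach: ΔP = f(L/D)(ρV²/2) = 0.01964·(2030/0.313)·(790·0.3159²/2) = 0.01964·6486·39.41 = 5021 Pa.
Head loss h_f = ΔP/(ρg) = 5021/(790·9.81) = 0.648 m.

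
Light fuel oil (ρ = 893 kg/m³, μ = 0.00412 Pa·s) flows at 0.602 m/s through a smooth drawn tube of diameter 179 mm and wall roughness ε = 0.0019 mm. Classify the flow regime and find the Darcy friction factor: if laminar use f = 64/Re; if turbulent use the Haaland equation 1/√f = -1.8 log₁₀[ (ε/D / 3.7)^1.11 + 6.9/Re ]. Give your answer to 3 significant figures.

f ≈ 0.0248

Re = ρVD/μ = 893·0.602·0.179/0.00412 = 2.336e+04.
Re > 4000 → turbulent. ε/D = 1.9e-06/0.179 = 1.06e-05; Haaland: 1/√f = -1.8 log₁₀[7.05e-07 + 0.000295] = 6.351, so f = 0.02479.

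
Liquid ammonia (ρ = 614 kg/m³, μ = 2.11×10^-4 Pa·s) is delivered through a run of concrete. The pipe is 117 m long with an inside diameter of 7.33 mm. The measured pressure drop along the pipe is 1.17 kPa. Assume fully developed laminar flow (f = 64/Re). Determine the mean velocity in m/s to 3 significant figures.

V ≈ 0.0796 m/s

For laminar flow, f = 64/Re with Re = ρVD/μ, so Darcy-Weisbach reduces to ΔP = 32μLV/D². Solving for V: V = ΔP·D²/(32μL) = 1170·(0.00733)²/(32·0.000211·117) = 0.07957 m/s.
Check: Re = ρVD/μ = 614·0.07957·0.00733/0.000211 = 1697 < 2300, so the laminar assumption holds.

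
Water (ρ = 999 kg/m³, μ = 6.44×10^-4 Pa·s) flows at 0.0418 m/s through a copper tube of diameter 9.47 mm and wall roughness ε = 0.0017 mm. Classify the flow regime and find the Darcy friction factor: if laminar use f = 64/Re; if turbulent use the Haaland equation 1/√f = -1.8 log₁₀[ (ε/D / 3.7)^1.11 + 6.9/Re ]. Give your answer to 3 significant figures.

f ≈ 0.104

Re = ρVD/μ = 999·0.0418·0.00947/0.000644 = 614.1.
Re < 2300 → laminar, so f = 64/Re = 0.1042 (roughness is irrelevant in laminar flow).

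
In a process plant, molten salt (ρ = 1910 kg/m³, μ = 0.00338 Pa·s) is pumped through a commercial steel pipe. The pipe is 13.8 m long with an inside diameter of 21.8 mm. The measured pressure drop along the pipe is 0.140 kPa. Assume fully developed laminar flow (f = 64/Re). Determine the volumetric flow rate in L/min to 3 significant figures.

For laminar flow, f = 64/Re with Re = ρVD/μ, so Darcy-Weisbach reduces to ΔP = 32μLV/D². Solving for V: V = ΔP·D²/(32μL) = 140·(0.0218)²/(32·0.00338·13.8) = 0.04458 m/s.
Check: Re = ρVD/μ = 1910·0.04458·0.0218/0.00338 = 549.1 < 2300, so the laminar assumption holds.
Q = V·A = 0.04458·(π/4·0.0218²) = 1.664e-05 m³/s = 0.998 L/min.

Q ≈ 0.998 L/min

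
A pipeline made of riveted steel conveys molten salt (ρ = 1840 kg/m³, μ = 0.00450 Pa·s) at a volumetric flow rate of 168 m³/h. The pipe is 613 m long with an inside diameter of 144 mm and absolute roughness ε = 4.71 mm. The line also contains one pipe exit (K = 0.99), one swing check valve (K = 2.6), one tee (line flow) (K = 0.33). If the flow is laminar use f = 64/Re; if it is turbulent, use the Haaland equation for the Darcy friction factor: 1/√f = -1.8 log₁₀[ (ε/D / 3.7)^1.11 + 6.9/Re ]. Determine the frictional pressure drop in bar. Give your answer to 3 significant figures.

Q = 168 m³/h = 168/3600 = 0.04667 m³/s.
Cross-sectional area A = πD²/4 = π(0.144)²/4 = 0.01629 m²; mean velocity V = Q/A = 0.04667/0.01629 = 2.865 m/s.
Reynolds number Re = ρVD/μ = 1840 · 2.865 · 0.144 / 0.0045 = 1.687e+05.
Re > 4000 → turbulent. Relative roughness ε/D = 0.00471/0.144 = 0.0327. Haaland: 1/√f = -1.8 log₁₀[(0.0327/3.7)^1.11 + 6.9/1.687e+05] = -1.8 log₁₀[0.00525 + 4.09e-05] = 4.097, so f = 0.05958.
Total minor-loss coefficient ΣK = 1·0.99 + 1·2.6 + 1·0.33 = 3.92.
ΔP = [f·L/D + ΣK]·(ρV²/2) = [0.05958·613/0.144 + 3.92]·(1840·2.865²/2) = [253.6 + 3.92]·7554 = 1.945e+06 Pa.
ΔP = 1.945e+06 Pa = 19.5 bar.

ΔP ≈ 19.5 bar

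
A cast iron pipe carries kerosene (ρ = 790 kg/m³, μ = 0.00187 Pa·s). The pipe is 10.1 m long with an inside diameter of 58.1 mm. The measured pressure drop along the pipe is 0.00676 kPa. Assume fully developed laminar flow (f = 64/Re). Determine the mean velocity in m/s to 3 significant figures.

V ≈ 0.0378 m/s

For laminar flow, f = 64/Re with Re = ρVD/μ, so Darcy-Weisbach reduces to ΔP = 32μLV/D². Solving for V: V = ΔP·D²/(32μL) = 6.76·(0.0581)²/(32·0.00187·10.1) = 0.03776 m/s.
Check: Re = ρVD/μ = 790·0.03776·0.0581/0.00187 = 926.7 < 2300, so the laminar assumption holds.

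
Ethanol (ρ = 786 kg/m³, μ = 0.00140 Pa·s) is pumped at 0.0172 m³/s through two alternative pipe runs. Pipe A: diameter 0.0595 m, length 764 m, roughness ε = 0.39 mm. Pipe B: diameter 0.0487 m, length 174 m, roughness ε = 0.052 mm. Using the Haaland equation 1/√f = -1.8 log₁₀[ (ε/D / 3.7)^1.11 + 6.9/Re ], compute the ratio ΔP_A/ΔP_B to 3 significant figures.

ΔP_A/ΔP_B ≈ 2.57

Pipe A: V = Q/A = 0.0172/0.002781 = 6.186 m/s; Re = 2.066e+05; ε/D = 0.00655; Haaland → f = 0.03344; ΔP_A = f(L/D)(ρV²/2) = 6.457e+06 Pa.
Pipe B: V = Q/A = 0.0172/0.001863 = 9.234 m/s; Re = 2.525e+05; ε/D = 0.00107; Haaland → f = 0.02095; ΔP_B = f(L/D)(ρV²/2) = 2.508e+06 Pa.
ΔP_A/ΔP_B = 6.457e+06/2.508e+06 = 2.57.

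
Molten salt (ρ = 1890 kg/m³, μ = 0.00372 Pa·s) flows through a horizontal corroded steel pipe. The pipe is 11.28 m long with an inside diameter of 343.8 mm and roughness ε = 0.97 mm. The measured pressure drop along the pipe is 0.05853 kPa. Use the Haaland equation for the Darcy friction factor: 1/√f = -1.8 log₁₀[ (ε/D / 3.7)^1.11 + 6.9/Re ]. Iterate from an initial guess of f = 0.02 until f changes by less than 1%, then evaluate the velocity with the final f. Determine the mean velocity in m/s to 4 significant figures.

Rearranging Darcy-Weisbach: V = √(2·ΔP·D/(f·L·ρ)). With ε/D = 0.00097/0.3438 = 0.00282, iterate starting from f = 0.02:
  f = 0.02 → V = √(2·58.53·0.3438/(0.02·11.28·1890)) = 0.3072 m/s; Re = ρVD/μ = 5.366e+04; f → 0.02794
  f = 0.02794 → V = 0.2599 m/s; Re = 4.54e+04; f → 0.0283
  f = 0.0283 → V = 0.2583 m/s; Re = 4.512e+04; f → 0.02831
Converged (Δf/f < 1%). With the final f = 0.02831: V = √(2·58.53·0.3438/(0.02831·11.28·1890)) = 0.2582 m/s.

V ≈ 0.2582 m/s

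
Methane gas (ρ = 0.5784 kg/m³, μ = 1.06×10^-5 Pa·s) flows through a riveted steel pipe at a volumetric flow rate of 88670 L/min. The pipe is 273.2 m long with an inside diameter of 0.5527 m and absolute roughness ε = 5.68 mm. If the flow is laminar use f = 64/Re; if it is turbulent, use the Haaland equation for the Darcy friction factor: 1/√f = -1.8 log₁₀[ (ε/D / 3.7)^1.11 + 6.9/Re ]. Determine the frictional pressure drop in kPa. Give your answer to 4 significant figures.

ΔP ≈ 0.2095 kPa

Q = 88670 L/min = 88670/60000 = 1.478 m³/s.
Cross-sectional area A = πD²/4 = π(0.5527)²/4 = 0.2399 m²; mean velocity V = Q/A = 1.478/0.2399 = 6.16 m/s.
Reynolds number Re = ρVD/μ = 0.5784 · 6.16 · 0.5527 / 1.06e-05 = 1.858e+05.
Re > 4000 → turbulent. Relative roughness ε/D = 0.00568/0.5527 = 0.0103. Haaland: 1/√f = -1.8 log₁₀[(0.0103/3.7)^1.11 + 6.9/1.858e+05] = -1.8 log₁₀[0.00145 + 3.71e-05] = 5.088, so f = 0.03863.
Darcy-Weisbach: ΔP = f(L/D)(ρV²/2) = 0.03863·(273.2/0.5527)·(0.5784·6.16²/2) = 0.03863·494.3·10.97 = 209.5 Pa.
ΔP = 209.5 Pa = 0.2095 kPa.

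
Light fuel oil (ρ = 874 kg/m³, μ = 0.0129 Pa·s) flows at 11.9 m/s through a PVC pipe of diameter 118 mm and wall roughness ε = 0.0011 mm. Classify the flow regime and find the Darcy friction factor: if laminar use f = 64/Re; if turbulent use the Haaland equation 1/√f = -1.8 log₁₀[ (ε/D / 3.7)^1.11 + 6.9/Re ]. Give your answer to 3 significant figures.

Re = ρVD/μ = 874·11.9·0.118/0.0129 = 9.514e+04.
Re > 4000 → turbulent. ε/D = 1.1e-06/0.118 = 9.32e-06; Haaland: 1/√f = -1.8 log₁₀[6.1e-07 + 7.25e-05] = 7.445, so f = 0.01804.

f ≈ 0.0180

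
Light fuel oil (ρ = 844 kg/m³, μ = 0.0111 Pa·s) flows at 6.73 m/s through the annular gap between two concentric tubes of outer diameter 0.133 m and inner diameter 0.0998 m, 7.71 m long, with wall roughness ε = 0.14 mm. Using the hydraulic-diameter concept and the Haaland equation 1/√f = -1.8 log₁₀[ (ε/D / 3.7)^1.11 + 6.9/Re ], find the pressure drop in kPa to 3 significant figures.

Hydraulic diameter D_h = 4A/P = D_o - D_i = 0.133 - 0.0998 = 0.0332 m.
Re = ρVD_h/μ = 844·6.73·0.0332/0.0111 = 1.699e+04.
ε/D_h = 0.00014/0.0332 = 0.00422; Haaland gives 1/√f = -1.8 log₁₀[0.000541+0.000406] = 5.443, so f = 0.03376.
ΔP = f(L/D_h)(ρV²/2) = 0.03376·7.71/0.0332·1.911e+04 = 1.498e+05 Pa.
ΔP = 150 kPa.

ΔP ≈ 150 kPa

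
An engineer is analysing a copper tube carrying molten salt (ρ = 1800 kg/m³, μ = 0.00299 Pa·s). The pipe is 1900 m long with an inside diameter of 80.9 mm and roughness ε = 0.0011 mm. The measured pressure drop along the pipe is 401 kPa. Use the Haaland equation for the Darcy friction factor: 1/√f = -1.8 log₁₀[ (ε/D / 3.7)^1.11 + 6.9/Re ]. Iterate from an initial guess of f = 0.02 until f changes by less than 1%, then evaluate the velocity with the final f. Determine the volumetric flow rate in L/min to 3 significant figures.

Rearranging Darcy-Weisbach: V = √(2·ΔP·D/(f·L·ρ)). With ε/D = 1.1e-06/0.0809 = 1.36e-05, iterate starting from f = 0.02:
  f = 0.02 → V = √(2·4.01e+05·0.0809/(0.02·1900·1800)) = 0.9739 m/s; Re = ρVD/μ = 4.743e+04; f → 0.02099
  f = 0.02099 → V = 0.9507 m/s; Re = 4.63e+04; f → 0.02111
Converged (Δf/f < 1%). With the final f = 0.02111: V = √(2·4.01e+05·0.0809/(0.02111·1900·1800)) = 0.9481 m/s.
Q = V·A = 0.9481·(π/4·0.0809²) = 0.004873 m³/s = 292 L/min.

Q ≈ 292 L/min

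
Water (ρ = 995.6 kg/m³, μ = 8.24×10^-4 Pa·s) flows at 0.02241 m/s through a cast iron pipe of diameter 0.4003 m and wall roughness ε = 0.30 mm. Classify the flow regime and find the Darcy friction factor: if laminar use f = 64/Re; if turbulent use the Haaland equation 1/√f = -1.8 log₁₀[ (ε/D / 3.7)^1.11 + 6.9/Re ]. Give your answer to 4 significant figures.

f ≈ 0.03120

Re = ρVD/μ = 995.6·0.02241·0.4003/0.000824 = 1.084e+04.
Re > 4000 → turbulent. ε/D = 0.0003/0.4003 = 0.000749; Haaland: 1/√f = -1.8 log₁₀[7.95e-05 + 0.000637] = 5.661, so f = 0.0312.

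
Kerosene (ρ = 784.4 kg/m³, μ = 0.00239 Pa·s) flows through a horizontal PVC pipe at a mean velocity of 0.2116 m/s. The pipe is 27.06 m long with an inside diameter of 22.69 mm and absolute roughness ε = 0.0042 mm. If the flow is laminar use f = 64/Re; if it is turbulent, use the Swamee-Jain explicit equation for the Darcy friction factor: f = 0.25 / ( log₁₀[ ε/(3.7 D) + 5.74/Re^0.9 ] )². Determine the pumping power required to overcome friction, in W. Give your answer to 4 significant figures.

P ≈ 0.07278 W

Reynolds number Re = ρVD/μ = 784.4 · 0.2116 · 0.02269 / 0.00239 = 1576.
Re < 2300 → laminar flow, so f = 64/Re = 64/1576 = 0.04062 (the turbulent correlation is not needed).
Darcy-Weisbach: ΔP = f(L/D)(ρV²/2) = 0.04062·(27.06/0.02269)·(784.4·0.2116²/2) = 0.04062·1193·17.56 = 850.6 Pa.
Q = V·A = 0.2116·0.0004044 = 8.556e-05 m³/s.
Pumping power P = QΔP = 8.556e-05·850.6 = 0.072777 W = 0.07278 W.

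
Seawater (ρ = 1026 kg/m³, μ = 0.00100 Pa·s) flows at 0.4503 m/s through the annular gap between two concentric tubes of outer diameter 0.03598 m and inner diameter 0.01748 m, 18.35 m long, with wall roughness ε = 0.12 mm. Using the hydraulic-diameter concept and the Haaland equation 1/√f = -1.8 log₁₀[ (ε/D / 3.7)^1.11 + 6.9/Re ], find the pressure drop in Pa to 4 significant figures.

ΔP ≈ 4136 Pa

Hydraulic diameter D_h = 4A/P = D_o - D_i = 0.03598 - 0.01748 = 0.0185 m.
Re = ρVD_h/μ = 1026·0.4503·0.0185/0.001 = 8547.
ε/D_h = 0.00012/0.0185 = 0.00649; Haaland gives 1/√f = -1.8 log₁₀[0.000872+0.000807] = 4.995, so f = 0.04009.
ΔP = f(L/D_h)(ρV²/2) = 0.04009·18.35/0.0185·104 = 4136 Pa.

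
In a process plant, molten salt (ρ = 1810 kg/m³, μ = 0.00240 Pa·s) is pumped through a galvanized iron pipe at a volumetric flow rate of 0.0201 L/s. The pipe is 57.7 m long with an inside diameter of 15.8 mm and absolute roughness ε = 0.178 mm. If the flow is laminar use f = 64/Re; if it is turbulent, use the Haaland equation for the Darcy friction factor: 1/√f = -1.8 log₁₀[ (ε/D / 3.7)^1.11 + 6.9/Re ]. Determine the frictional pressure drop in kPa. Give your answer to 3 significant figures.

ΔP ≈ 1.82 kPa

Q = 0.0201 L/s = 0.0201/1000 = 2.01e-05 m³/s.
Cross-sectional area A = πD²/4 = π(0.0158)²/4 = 0.0001961 m²; mean velocity V = Q/A = 2.01e-05/0.0001961 = 0.1025 m/s.
Reynolds number Re = ρVD/μ = 1810 · 0.1025 · 0.0158 / 0.0024 = 1222.
Re < 2300 → laminar flow, so f = 64/Re = 64/1222 = 0.05239 (the turbulent correlation is not needed).
Darcy-Weisbach: ΔP = f(L/D)(ρV²/2) = 0.05239·(57.7/0.0158)·(1810·0.1025²/2) = 0.05239·3652·9.511 = 1820 Pa.
ΔP = 1820 Pa = 1.82 kPa.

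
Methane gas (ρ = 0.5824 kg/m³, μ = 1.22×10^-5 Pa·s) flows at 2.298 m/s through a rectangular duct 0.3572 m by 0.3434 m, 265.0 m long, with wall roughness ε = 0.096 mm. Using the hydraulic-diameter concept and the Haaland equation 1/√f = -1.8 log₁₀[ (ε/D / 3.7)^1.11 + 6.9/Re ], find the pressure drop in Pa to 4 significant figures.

Hydraulic diameter D_h = 4A/P = 4·(0.3572·0.3434)/(2·(0.3572+0.3434)) = 0.4906/1.401 = 0.3502 m.
Re = ρVD_h/μ = 0.5824·2.298·0.3502/1.22e-05 = 3.841e+04.
ε/D_h = 9.6e-05/0.3502 = 0.000274; Haaland gives 1/√f = -1.8 log₁₀[2.6e-05+0.00018] = 6.636, so f = 0.02271.
ΔP = f(L/D_h)(ρV²/2) = 0.02271·265/0.3502·1.538 = 26.42 Pa.

ΔP ≈ 26.42 Pa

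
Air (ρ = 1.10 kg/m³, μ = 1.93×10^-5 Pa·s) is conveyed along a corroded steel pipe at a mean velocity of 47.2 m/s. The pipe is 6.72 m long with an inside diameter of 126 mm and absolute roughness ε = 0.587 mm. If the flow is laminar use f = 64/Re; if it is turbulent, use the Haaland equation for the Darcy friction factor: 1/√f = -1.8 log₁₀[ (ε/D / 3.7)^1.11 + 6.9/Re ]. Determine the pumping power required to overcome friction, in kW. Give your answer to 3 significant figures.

P ≈ 1.16 kW

Reynolds number Re = ρVD/μ = 1.1 · 47.2 · 0.126 / 1.93e-05 = 3.39e+05.
Re > 4000 → turbulent. Relative roughness ε/D = 0.000587/0.126 = 0.00466. Haaland: 1/√f = -1.8 log₁₀[(0.00466/3.7)^1.11 + 6.9/3.39e+05] = -1.8 log₁₀[0.000604 + 2.04e-05] = 5.768, so f = 0.03006.
Darcy-Weisbach: ΔP = f(L/D)(ρV²/2) = 0.03006·(6.72/0.126)·(1.1·47.2²/2) = 0.03006·53.33·1225 = 1964 Pa.
Q = V·A = 47.2·0.01247 = 0.5885 m³/s.
Pumping power P = QΔP = 0.5885·1964 = 1156 W = 1.16 kW.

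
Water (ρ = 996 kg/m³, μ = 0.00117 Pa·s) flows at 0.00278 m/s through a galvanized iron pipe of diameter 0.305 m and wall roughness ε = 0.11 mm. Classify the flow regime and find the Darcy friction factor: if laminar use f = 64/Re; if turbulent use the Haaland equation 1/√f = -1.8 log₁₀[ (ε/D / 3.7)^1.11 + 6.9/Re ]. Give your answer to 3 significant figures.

Re = ρVD/μ = 996·0.00278·0.305/0.00117 = 721.8.
Re < 2300 → laminar, so f = 64/Re = 0.08867 (roughness is irrelevant in laminar flow).

f ≈ 0.0887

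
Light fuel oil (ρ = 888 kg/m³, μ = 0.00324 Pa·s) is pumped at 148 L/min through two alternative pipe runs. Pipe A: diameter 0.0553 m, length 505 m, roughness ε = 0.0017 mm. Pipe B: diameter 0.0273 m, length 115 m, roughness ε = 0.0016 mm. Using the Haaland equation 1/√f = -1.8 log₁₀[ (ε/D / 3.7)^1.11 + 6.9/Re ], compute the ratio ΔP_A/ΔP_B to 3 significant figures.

Pipe A: V = Q/A = 0.002467/0.002402 = 1.027 m/s; Re = 1.557e+04; ε/D = 3.07e-05; Haaland → f = 0.02748; ΔP_A = f(L/D)(ρV²/2) = 1.175e+05 Pa.
Pipe B: V = Q/A = 0.002467/0.0005853 = 4.214 m/s; Re = 3.153e+04; ε/D = 5.86e-05; Haaland → f = 0.02316; ΔP_B = f(L/D)(ρV²/2) = 7.692e+05 Pa.
ΔP_A/ΔP_B = 1.175e+05/7.692e+05 = 0.153.

ΔP_A/ΔP_B ≈ 0.153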